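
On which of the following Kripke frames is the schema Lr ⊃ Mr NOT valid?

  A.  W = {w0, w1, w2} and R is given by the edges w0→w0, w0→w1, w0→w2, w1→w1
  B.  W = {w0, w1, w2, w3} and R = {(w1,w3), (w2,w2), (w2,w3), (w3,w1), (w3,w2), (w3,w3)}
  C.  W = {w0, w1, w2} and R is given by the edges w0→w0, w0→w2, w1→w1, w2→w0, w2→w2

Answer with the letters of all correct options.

A, B

The schema Lr ⊃ Mr is axiom D; it is valid on a frame iff R is serial.
(A) R is not serial (w2 has no R-successor), so the schema fails here.
(B) R is not serial (w0 has no R-successor), so the schema fails here.
(C) R is serial (every world has an R-successor), so the schema is valid here.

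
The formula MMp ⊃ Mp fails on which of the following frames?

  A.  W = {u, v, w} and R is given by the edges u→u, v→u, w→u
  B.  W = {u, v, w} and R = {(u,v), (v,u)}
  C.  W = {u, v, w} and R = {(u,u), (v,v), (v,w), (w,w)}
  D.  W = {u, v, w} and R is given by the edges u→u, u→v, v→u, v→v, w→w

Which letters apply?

The schema MMp ⊃ Mp is the dual of axiom 4; it is valid on a frame iff R is transitive.
(A) R is transitive (R is closed under composition), so the schema is valid here.
(B) R is not transitive (u R v and v R u but not u R u), so the schema fails here.
(C) R is transitive (R is closed under composition), so the schema is valid here.
(D) R is transitive (R is closed under composition), so the schema is valid here.

B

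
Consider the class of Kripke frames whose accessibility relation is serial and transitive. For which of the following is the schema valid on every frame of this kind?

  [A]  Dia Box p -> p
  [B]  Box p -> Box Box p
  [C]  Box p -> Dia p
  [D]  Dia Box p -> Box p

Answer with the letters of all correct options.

(A) Dia Box p -> p is the dual of axiom B; it is valid on a frame exactly when R is symmetric. Such an R need not be symmetric, so not valid.
(B) axiom 4: valid iff R is transitive. Every such R is transitive — valid.
(C) Box p -> Dia p (axiom D) characterises the serial frames. Every such R is serial — valid.
(D) Dia Box p -> Box p (the dual of axiom 5) characterises the euclidean frames. Such an R need not be euclidean — not valid.

B, C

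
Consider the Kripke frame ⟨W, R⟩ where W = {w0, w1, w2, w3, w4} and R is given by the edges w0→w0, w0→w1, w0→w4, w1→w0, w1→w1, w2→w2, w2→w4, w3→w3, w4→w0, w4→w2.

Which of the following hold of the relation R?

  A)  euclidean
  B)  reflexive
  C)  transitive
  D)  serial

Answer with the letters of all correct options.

(A) not euclidean: w0 R w1 and w0 R w4 but not w1 R w4.
(B) not reflexive: not w4 R w4.
(C) not transitive: w0 R w4 and w4 R w2 but not w0 R w2.
(D) serial: every world has an R-successor.

D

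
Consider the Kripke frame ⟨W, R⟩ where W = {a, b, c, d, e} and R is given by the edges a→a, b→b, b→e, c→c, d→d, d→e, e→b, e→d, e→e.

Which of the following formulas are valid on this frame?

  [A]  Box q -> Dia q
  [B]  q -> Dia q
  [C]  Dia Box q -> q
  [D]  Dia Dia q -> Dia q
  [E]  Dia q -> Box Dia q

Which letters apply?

A, B, C

R is reflexive: each world relates to itself.
R is symmetric: every R-edge is matched by its reverse.
R is not transitive: b R e and e R d but not b R d.
R is not euclidean: e R b and e R d but not b R d.
R is serial: every world has an R-successor.
(A) Box q -> Dia q is axiom D, which corresponds to seriality. R is serial — valid.
(B) q -> Dia q is the dual of axiom T, which corresponds to reflexivity. R is reflexive — valid.
(C) the dual of axiom B: valid iff R is symmetric. R is symmetric — valid.
(D) Dia Dia q -> Dia q is the dual of axiom 4; it is valid on a frame exactly when R is transitive. R is not transitive, so not valid.
(E) Dia q -> Box Dia q is axiom 5; it is valid on a frame exactly when R is euclidean. R is not euclidean, so not valid.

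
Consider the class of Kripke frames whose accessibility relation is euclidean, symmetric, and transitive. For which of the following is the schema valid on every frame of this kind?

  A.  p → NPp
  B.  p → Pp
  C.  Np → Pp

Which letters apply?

A

(A) axiom B: valid iff R is symmetric. Every such R is symmetric — valid.
(B) p → Pp is the dual of axiom T; it is valid on a frame exactly when R is reflexive. Such an R need not be reflexive, so not valid.
(C) axiom D: valid iff R is serial. Such an R need not be serial — not valid.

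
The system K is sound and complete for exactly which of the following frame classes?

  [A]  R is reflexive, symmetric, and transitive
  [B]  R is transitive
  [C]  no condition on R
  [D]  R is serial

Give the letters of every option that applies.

(A) this class determines S5, not K.
(B) this class determines K4, not K.
(C) K is sound and complete for exactly this class.
(D) this class determines D, not K.

C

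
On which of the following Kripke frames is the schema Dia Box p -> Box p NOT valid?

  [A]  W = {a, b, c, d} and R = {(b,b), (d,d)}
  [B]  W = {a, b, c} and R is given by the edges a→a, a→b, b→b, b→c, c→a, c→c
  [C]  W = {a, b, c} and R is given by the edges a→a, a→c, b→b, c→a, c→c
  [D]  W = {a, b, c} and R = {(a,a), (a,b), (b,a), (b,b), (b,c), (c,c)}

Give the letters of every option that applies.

B, D

The schema Dia Box p -> Box p is the dual of axiom 5; it is valid on a frame iff R is euclidean.
(A) R is euclidean (any two R-successors of the same world are R-related), so the schema is valid here.
(B) R is not euclidean (a R b and a R a but not b R a), so the schema fails here.
(C) R is euclidean (any two R-successors of the same world are R-related), so the schema is valid here.
(D) R is not euclidean (b R a and b R c but not a R c), so the schema fails here.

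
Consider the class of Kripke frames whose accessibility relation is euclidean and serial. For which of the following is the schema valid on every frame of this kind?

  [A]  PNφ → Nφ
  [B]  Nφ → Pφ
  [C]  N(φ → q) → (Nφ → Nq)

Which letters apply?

(A) PNφ → Nφ is the dual of axiom 5, which corresponds to the euclidean property. Every such R is euclidean — valid.
(B) Nφ → Pφ (axiom D) characterises the serial frames. Every such R is serial — valid.
(C) N(φ → q) → (Nφ → Nq) is the K axiom; it holds on all frames — valid.

A, B, C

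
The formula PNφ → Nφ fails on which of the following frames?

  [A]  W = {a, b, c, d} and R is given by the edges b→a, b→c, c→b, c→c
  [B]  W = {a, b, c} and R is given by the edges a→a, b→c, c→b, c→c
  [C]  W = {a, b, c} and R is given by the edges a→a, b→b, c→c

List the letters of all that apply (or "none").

A, B

The schema PNφ → Nφ is the dual of axiom 5; it is valid on a frame iff R is euclidean.
(A) R is not euclidean (b R a and b R c but not a R c), so the schema fails here.
(B) R is not euclidean (c R b and c R b but not b R b), so the schema fails here.
(C) R is euclidean (any two R-successors of the same world are R-related), so the schema is valid here.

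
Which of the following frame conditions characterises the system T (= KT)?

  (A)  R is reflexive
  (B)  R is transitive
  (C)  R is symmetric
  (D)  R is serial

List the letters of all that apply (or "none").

(A) T (= KT) is sound and complete for exactly this class.
(B) this class determines K4, not T (= KT).
(C) this class determines KB, not T (= KT).
(D) this class determines D, not T (= KT).

A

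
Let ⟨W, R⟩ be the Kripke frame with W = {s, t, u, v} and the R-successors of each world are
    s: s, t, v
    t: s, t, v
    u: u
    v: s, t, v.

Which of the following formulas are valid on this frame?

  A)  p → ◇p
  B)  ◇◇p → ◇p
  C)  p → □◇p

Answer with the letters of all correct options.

R is reflexive: each world relates to itself.
R is symmetric: every R-edge is matched by its reverse.
R is transitive: R is closed under composition.
(A) p → ◇p is the dual of axiom T, which corresponds to reflexivity. R is reflexive — valid.
(B) the dual of axiom 4: valid iff R is transitive. R is transitive — valid.
(C) axiom B: valid iff R is symmetric. R is symmetric — valid.

A, B, C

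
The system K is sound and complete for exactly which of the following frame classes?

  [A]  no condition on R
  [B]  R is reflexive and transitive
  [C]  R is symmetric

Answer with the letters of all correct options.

(A) K is sound and complete for exactly this class.
(B) this class determines S4, not K.
(C) this class determines KB, not K.

A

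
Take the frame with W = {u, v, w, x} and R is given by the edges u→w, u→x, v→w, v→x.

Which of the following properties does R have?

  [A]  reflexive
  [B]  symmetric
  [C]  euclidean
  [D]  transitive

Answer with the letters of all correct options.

D

(A) not reflexive: not u R u.
(B) not symmetric: u R w but not w R u.
(C) not euclidean: u R w and u R x but not w R x.
(D) transitive: R is closed under composition.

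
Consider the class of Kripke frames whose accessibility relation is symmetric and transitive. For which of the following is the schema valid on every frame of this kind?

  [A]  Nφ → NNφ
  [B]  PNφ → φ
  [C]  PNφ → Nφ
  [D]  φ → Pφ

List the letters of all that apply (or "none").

A, B, C

A symmetric transitive relation is euclidean (uRv and uRw give vRu by symmetry, then vRw by transitivity).
(A) Nφ → NNφ is axiom 4; it is valid on a frame exactly when R is transitive. Every such R is transitive, so valid.
(B) the dual of axiom B: valid iff R is symmetric. Every such R is symmetric — valid.
(C) PNφ → Nφ is the dual of axiom 5, which corresponds to the euclidean property. Every such R is euclidean — valid.
(D) φ → Pφ is the dual of axiom T; it is valid on a frame exactly when R is reflexive. Such an R need not be reflexive, so not valid.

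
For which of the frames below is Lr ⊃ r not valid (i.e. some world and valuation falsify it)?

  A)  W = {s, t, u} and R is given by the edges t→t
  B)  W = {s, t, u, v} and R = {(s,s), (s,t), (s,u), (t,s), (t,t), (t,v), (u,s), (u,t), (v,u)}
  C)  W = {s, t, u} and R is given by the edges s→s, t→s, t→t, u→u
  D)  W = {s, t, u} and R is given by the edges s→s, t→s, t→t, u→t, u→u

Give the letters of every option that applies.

A, B

The schema Lr ⊃ r is axiom T; it is valid on a frame iff R is reflexive.
(A) R is not reflexive (not s R s), so the schema fails here.
(B) R is not reflexive (not u R u), so the schema fails here.
(C) R is reflexive (each world relates to itself), so the schema is valid here.
(D) R is reflexive (each world relates to itself), so the schema is valid here.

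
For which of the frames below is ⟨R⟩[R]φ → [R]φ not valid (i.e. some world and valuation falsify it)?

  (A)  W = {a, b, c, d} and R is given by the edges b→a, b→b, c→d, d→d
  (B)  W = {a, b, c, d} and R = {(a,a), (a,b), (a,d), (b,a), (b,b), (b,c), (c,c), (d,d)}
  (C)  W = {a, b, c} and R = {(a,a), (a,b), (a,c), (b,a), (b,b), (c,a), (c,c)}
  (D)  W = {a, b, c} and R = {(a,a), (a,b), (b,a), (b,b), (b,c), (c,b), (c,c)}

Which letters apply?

A, B, C, D

The schema ⟨R⟩[R]φ → [R]φ is the dual of axiom 5; it is valid on a frame iff R is euclidean.
(A) R is not euclidean (b R a and b R b but not a R b), so the schema fails here.
(B) R is not euclidean (a R b and a R d but not b R d), so the schema fails here.
(C) R is not euclidean (a R b and a R c but not b R c), so the schema fails here.
(D) R is not euclidean (b R a and b R c but not a R c), so the schema fails here.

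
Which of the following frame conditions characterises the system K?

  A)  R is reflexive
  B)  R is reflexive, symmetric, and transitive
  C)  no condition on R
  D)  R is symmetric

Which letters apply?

C

(A) this class determines T (= KT), not K.
(B) this class determines S5, not K.
(C) K is sound and complete for exactly this class.
(D) this class determines KB, not K.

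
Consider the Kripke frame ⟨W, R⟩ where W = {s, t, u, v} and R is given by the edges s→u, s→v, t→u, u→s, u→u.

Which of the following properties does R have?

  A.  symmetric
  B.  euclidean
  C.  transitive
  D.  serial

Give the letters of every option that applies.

(A) not symmetric: s R v but not v R s.
(B) not euclidean: s R u and s R v but not u R v.
(C) not transitive: s R u and u R s but not s R s.
(D) not serial: v has no R-successor.

none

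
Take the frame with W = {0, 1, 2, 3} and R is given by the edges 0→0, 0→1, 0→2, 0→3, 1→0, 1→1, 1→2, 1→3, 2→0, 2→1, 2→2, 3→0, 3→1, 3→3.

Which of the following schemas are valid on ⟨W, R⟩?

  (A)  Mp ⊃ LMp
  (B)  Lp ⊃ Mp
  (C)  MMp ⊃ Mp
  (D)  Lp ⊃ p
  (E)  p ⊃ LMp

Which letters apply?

B, D, E

R is reflexive: each world relates to itself.
R is symmetric: every R-edge is matched by its reverse.
R is not transitive: 2 R 0 and 0 R 3 but not 2 R 3.
R is not euclidean: 0 R 2 and 0 R 3 but not 2 R 3.
R is serial: every world has an R-successor.
(A) Mp ⊃ LMp is axiom 5, which corresponds to the euclidean property. R is not euclidean — not valid.
(B) Lp ⊃ Mp is axiom D, which corresponds to seriality. R is serial — valid.
(C) MMp ⊃ Mp (the dual of axiom 4) characterises the transitive frames. R is not transitive — not valid.
(D) Lp ⊃ p (axiom T) characterises the reflexive frames. R is reflexive — valid.
(E) p ⊃ LMp is axiom B; it is valid on a frame exactly when R is symmetric. R is symmetric, so valid.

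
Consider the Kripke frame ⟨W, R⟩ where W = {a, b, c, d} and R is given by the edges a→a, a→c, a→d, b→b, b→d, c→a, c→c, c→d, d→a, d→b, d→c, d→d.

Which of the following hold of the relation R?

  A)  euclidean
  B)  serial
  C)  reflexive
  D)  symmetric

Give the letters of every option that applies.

B, C, D

(A) not euclidean: d R a and d R b but not a R b.
(B) serial: every world has an R-successor.
(C) reflexive: each world relates to itself.
(D) symmetric: every R-edge is matched by its reverse.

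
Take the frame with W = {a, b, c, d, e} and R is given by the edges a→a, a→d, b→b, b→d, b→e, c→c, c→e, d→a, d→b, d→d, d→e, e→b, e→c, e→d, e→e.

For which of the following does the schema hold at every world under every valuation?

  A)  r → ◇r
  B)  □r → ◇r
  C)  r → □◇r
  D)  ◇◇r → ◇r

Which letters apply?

R is reflexive: each world relates to itself.
R is symmetric: every R-edge is matched by its reverse.
R is not transitive: a R d and d R b but not a R b.
R is serial: every world has an R-successor.
(A) r → ◇r is the dual of axiom T; it is valid on a frame exactly when R is reflexive. R is reflexive, so valid.
(B) □r → ◇r is axiom D; it is valid on a frame exactly when R is serial. R is serial, so valid.
(C) axiom B: valid iff R is symmetric. R is symmetric — valid.
(D) ◇◇r → ◇r is the dual of axiom 4; it is valid on a frame exactly when R is transitive. R is not transitive, so not valid.

A, B, C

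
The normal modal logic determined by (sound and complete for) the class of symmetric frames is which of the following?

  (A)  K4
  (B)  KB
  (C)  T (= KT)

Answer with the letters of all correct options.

B

(A) K4 is determined by the class of transitive frames.
(B) KB is determined by exactly this class.
(C) T (= KT) is determined by the class of reflexive frames.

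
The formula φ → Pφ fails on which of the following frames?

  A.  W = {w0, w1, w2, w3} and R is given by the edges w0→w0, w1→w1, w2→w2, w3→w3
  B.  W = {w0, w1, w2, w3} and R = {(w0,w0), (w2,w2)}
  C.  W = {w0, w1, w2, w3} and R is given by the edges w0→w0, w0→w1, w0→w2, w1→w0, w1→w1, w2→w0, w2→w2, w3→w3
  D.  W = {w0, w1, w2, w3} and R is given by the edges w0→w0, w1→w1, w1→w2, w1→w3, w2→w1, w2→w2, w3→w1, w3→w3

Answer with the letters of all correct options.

The schema φ → Pφ is the dual of axiom T; it is valid on a frame iff R is reflexive.
(A) R is reflexive (each world relates to itself), so the schema is valid here.
(B) R is not reflexive (not w1 R w1), so the schema fails here.
(C) R is reflexive (each world relates to itself), so the schema is valid here.
(D) R is reflexive (each world relates to itself), so the schema is valid here.

B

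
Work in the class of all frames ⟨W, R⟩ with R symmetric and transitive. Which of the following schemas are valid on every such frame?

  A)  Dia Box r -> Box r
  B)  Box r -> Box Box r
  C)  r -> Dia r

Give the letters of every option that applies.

A, B

A symmetric transitive relation is euclidean (uRv and uRw give vRu by symmetry, then vRw by transitivity).
(A) Dia Box r -> Box r (the dual of axiom 5) characterises the euclidean frames. Every such R is euclidean — valid.
(B) Box r -> Box Box r is axiom 4, which corresponds to transitivity. Every such R is transitive — valid.
(C) r -> Dia r is the dual of axiom T; it is valid on a frame exactly when R is reflexive. Such an R need not be reflexive, so not valid.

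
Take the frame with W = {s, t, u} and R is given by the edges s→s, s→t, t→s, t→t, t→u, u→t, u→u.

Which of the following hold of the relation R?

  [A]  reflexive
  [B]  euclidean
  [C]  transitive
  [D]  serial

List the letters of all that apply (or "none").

(A) reflexive: each world relates to itself.
(B) not euclidean: t R s and t R u but not s R u.
(C) not transitive: s R t and t R u but not s R u.
(D) serial: every world has an R-successor.

A, D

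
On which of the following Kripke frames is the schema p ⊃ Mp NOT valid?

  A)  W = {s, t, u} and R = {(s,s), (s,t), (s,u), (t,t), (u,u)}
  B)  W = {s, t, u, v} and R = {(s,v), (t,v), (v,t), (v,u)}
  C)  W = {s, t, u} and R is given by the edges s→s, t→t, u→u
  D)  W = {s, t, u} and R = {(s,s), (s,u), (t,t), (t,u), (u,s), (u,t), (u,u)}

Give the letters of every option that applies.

B

The schema p ⊃ Mp is the dual of axiom T; it is valid on a frame iff R is reflexive.
(A) R is reflexive (each world relates to itself), so the schema is valid here.
(B) R is not reflexive (not s R s), so the schema fails here.
(C) R is reflexive (each world relates to itself), so the schema is valid here.
(D) R is reflexive (each world relates to itself), so the schema is valid here.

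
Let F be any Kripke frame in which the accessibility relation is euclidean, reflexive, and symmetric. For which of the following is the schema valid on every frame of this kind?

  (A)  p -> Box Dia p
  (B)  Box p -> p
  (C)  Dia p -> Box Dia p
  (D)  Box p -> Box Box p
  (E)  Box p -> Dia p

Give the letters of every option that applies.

A, B, C, D, E

A relation that is euclidean, reflexive, and symmetric is also serial and transitive.
(A) axiom B: valid iff R is symmetric. Every such R is symmetric — valid.
(B) Box p -> p is axiom T; it is valid on a frame exactly when R is reflexive. Every such R is reflexive, so valid.
(C) Dia p -> Box Dia p is axiom 5; it is valid on a frame exactly when R is euclidean. Every such R is euclidean, so valid.
(D) Box p -> Box Box p is axiom 4, which corresponds to transitivity. Every such R is transitive — valid.
(E) Box p -> Dia p is axiom D, which corresponds to seriality. Every such R is serial — valid.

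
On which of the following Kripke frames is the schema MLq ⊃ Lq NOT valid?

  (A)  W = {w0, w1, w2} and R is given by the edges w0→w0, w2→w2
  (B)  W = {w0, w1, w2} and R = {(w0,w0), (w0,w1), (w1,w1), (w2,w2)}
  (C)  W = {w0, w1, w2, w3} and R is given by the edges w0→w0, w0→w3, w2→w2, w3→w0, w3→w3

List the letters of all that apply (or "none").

The schema MLq ⊃ Lq is the dual of axiom 5; it is valid on a frame iff R is euclidean.
(A) R is euclidean (any two R-successors of the same world are R-related), so the schema is valid here.
(B) R is not euclidean (w0 R w1 and w0 R w0 but not w1 R w0), so the schema fails here.
(C) R is euclidean (any two R-successors of the same world are R-related), so the schema is valid here.

B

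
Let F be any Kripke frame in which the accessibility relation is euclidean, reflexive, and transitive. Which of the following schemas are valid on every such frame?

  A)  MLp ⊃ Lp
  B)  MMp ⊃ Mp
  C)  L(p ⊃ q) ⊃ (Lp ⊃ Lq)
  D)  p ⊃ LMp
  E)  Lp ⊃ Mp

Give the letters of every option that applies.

A, B, C, D, E

A relation that is euclidean, reflexive, and transitive is also serial and symmetric.
(A) MLp ⊃ Lp (the dual of axiom 5) characterises the euclidean frames. Every such R is euclidean — valid.
(B) the dual of axiom 4: valid iff R is transitive. Every such R is transitive — valid.
(C) L(p ⊃ q) ⊃ (Lp ⊃ Lq) is the K axiom; it holds on all frames — valid.
(D) p ⊃ LMp is axiom B, which corresponds to symmetry. Every such R is symmetric — valid.
(E) Lp ⊃ Mp is axiom D, which corresponds to seriality. Every such R is serial — valid.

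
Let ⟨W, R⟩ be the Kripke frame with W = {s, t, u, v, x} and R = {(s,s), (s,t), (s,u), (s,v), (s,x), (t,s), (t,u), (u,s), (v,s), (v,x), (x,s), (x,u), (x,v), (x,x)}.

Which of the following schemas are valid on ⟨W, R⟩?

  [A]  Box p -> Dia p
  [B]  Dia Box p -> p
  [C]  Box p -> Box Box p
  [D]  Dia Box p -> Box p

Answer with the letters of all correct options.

A

R is not symmetric: t R u but not u R t.
R is not transitive: t R s and s R t but not t R t.
R is not euclidean: s R t and s R v but not t R v.
R is serial: every world has an R-successor.
(A) Box p -> Dia p is axiom D, which corresponds to seriality. R is serial — valid.
(B) Dia Box p -> p is the dual of axiom B, which corresponds to symmetry. R is not symmetric — not valid.
(C) Box p -> Box Box p (axiom 4) characterises the transitive frames. R is not transitive — not valid.
(D) the dual of axiom 5: valid iff R is euclidean. R is not euclidean — not valid.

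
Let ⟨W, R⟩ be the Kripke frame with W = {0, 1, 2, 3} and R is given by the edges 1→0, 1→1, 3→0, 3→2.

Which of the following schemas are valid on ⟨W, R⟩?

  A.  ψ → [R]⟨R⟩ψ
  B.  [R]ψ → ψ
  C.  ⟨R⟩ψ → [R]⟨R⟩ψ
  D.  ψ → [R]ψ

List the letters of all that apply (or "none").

R is not reflexive: not 0 R 0.
R is not symmetric: 1 R 0 but not 0 R 1.
R is not euclidean: 1 R 0 and 1 R 1 but not 0 R 1.
R is not a subset of the identity: 1 R 0 with 1 ≠ 0.
(A) ψ → [R]⟨R⟩ψ is axiom B; it is valid on a frame exactly when R is symmetric. R is not symmetric, so not valid.
(B) [R]ψ → ψ is axiom T; it is valid on a frame exactly when R is reflexive. R is not reflexive, so not valid.
(C) ⟨R⟩ψ → [R]⟨R⟩ψ (axiom 5) characterises the euclidean frames. R is not euclidean — not valid.
(D) ψ → [R]ψ is valid only on frames where every R-edge is a self-loop. Here R ⊄ identity — not valid.

none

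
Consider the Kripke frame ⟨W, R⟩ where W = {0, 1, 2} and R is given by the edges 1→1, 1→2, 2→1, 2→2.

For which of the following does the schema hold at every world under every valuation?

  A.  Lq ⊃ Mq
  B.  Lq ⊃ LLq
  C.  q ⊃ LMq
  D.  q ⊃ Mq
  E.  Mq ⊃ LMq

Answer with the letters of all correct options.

B, C, E

R is not reflexive: not 0 R 0.
R is symmetric: every R-edge is matched by its reverse.
R is transitive: R is closed under composition.
R is euclidean: any two R-successors of the same world are R-related.
R is not serial: 0 has no R-successor.
(A) Lq ⊃ Mq is axiom D, which corresponds to seriality. R is not serial — not valid.
(B) Lq ⊃ LLq is axiom 4, which corresponds to transitivity. R is transitive — valid.
(C) axiom B: valid iff R is symmetric. R is symmetric — valid.
(D) q ⊃ Mq is the dual of axiom T, which corresponds to reflexivity. R is not reflexive — not valid.
(E) axiom 5: valid iff R is euclidean. R is euclidean — valid.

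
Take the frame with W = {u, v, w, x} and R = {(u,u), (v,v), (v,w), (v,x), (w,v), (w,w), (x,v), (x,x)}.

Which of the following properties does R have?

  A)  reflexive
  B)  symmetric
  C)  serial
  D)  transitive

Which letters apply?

A, B, C

(A) reflexive: each world relates to itself.
(B) symmetric: every R-edge is matched by its reverse.
(C) serial: every world has an R-successor.
(D) not transitive: w R v and v R x but not w R x.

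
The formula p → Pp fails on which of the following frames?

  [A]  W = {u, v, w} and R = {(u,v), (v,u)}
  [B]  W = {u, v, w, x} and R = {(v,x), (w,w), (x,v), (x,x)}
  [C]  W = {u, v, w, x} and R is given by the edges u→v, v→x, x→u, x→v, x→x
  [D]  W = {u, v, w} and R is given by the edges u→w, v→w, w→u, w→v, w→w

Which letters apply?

The schema p → Pp is the dual of axiom T; it is valid on a frame iff R is reflexive.
(A) R is not reflexive (not u R u), so the schema fails here.
(B) R is not reflexive (not u R u), so the schema fails here.
(C) R is not reflexive (not u R u), so the schema fails here.
(D) R is not reflexive (not u R u), so the schema fails here.

A, B, C, D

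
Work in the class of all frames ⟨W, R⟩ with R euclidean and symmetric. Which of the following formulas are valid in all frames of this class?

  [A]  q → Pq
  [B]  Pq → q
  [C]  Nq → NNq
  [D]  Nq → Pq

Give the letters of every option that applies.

C

A symmetric euclidean relation is transitive (uRv and vRw give vRu by symmetry, then uRw by the euclidean condition, applied at v).
(A) the dual of axiom T: valid iff R is reflexive. Such an R need not be reflexive — not valid.
(B) Pq → q (the converse of T) corresponds to R being a subset of the identity. Such an R need not be a subset of the identity, so not valid.
(C) Nq → NNq is axiom 4, which corresponds to transitivity. Every such R is transitive — valid.
(D) Nq → Pq is axiom D; it is valid on a frame exactly when R is serial. Such an R need not be serial, so not valid.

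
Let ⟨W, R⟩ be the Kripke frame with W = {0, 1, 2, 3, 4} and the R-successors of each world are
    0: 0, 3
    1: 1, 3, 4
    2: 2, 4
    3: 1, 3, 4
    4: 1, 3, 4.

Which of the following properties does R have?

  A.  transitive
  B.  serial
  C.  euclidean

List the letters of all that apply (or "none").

B

(A) not transitive: 0 R 3 and 3 R 1 but not 0 R 1.
(B) serial: every world has an R-successor.
(C) not euclidean: 0 R 3 and 0 R 0 but not 3 R 0.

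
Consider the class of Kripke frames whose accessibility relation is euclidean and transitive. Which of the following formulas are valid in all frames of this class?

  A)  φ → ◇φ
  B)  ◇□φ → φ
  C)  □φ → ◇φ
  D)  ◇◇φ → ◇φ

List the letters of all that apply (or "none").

(A) φ → ◇φ is the dual of axiom T; it is valid on a frame exactly when R is reflexive. Such an R need not be reflexive, so not valid.
(B) ◇□φ → φ is the dual of axiom B, which corresponds to symmetry. Such an R need not be symmetric — not valid.
(C) □φ → ◇φ is axiom D; it is valid on a frame exactly when R is serial. Such an R need not be serial, so not valid.
(D) ◇◇φ → ◇φ is the dual of axiom 4; it is valid on a frame exactly when R is transitive. Every such R is transitive, so valid.

D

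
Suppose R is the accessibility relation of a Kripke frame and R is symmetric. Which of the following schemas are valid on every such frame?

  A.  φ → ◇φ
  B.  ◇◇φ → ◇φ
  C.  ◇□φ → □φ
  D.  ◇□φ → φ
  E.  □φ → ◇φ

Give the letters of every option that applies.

D

(A) φ → ◇φ is the dual of axiom T; it is valid on a frame exactly when R is reflexive. Such an R need not be reflexive, so not valid.
(B) the dual of axiom 4: valid iff R is transitive. Such an R need not be transitive — not valid.
(C) ◇□φ → □φ is the dual of axiom 5; it is valid on a frame exactly when R is euclidean. Such an R need not be euclidean, so not valid.
(D) ◇□φ → φ (the dual of axiom B) characterises the symmetric frames. Every such R is symmetric — valid.
(E) axiom D: valid iff R is serial. Such an R need not be serial — not valid.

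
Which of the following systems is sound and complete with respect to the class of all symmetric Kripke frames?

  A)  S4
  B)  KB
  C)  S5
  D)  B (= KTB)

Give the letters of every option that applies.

(A) S4 is determined by the class of reflexive and transitive frames.
(B) KB is determined by exactly this class.
(C) S5 is determined by the class of reflexive, symmetric, and transitive frames.
(D) B (= KTB) is determined by the class of reflexive and symmetric frames.

B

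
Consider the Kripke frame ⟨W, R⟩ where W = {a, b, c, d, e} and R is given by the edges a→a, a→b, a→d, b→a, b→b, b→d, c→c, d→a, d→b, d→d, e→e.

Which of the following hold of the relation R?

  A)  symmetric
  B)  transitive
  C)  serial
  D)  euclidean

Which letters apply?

(A) symmetric: every R-edge is matched by its reverse.
(B) transitive: R is closed under composition.
(C) serial: every world has an R-successor.
(D) euclidean: any two R-successors of the same world are R-related.

A, B, C, D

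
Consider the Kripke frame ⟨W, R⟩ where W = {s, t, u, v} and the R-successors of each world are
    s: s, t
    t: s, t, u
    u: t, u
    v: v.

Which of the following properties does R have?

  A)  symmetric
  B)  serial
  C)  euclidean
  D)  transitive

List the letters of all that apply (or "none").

(A) symmetric: every R-edge is matched by its reverse.
(B) serial: every world has an R-successor.
(C) not euclidean: t R s and t R u but not s R u.
(D) not transitive: s R t and t R u but not s R u.

A, B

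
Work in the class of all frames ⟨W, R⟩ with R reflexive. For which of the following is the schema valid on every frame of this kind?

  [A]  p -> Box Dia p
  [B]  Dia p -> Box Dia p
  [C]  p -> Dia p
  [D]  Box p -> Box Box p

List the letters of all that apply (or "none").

A reflexive relation is serial.
(A) p -> Box Dia p is axiom B; it is valid on a frame exactly when R is symmetric. Such an R need not be symmetric, so not valid.
(B) Dia p -> Box Dia p is axiom 5; it is valid on a frame exactly when R is euclidean. Such an R need not be euclidean, so not valid.
(C) p -> Dia p is the dual of axiom T, which corresponds to reflexivity. Every such R is reflexive — valid.
(D) Box p -> Box Box p (axiom 4) characterises the transitive frames. Such an R need not be transitive — not valid.

C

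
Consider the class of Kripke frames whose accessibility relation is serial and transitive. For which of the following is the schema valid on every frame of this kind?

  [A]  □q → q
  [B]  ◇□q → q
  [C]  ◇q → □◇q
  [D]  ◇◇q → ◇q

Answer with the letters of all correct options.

D

(A) □q → q is axiom T, which corresponds to reflexivity. Such an R need not be reflexive — not valid.
(B) ◇□q → q is the dual of axiom B, which corresponds to symmetry. Such an R need not be symmetric — not valid.
(C) ◇q → □◇q (axiom 5) characterises the euclidean frames. Such an R need not be euclidean — not valid.
(D) ◇◇q → ◇q (the dual of axiom 4) characterises the transitive frames. Every such R is transitive — valid.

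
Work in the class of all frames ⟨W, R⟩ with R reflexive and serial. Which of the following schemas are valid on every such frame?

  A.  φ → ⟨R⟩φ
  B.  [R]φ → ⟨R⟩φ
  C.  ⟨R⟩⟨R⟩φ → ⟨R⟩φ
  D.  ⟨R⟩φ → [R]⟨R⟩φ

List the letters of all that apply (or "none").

(A) φ → ⟨R⟩φ is the dual of axiom T; it is valid on a frame exactly when R is reflexive. Every such R is reflexive, so valid.
(B) axiom D: valid iff R is serial. Every such R is serial — valid.
(C) ⟨R⟩⟨R⟩φ → ⟨R⟩φ (the dual of axiom 4) characterises the transitive frames. Such an R need not be transitive — not valid.
(D) ⟨R⟩φ → [R]⟨R⟩φ is axiom 5, which corresponds to the euclidean property. Such an R need not be euclidean — not valid.

A, B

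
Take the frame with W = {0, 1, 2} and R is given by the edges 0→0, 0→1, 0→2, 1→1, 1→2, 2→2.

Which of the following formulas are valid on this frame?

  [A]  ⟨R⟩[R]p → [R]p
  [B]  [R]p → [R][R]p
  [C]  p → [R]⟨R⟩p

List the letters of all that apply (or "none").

R is not symmetric: 0 R 1 but not 1 R 0.
R is transitive: R is closed under composition.
R is not euclidean: 0 R 1 and 0 R 0 but not 1 R 0.
(A) the dual of axiom 5: valid iff R is euclidean. R is not euclidean — not valid.
(B) [R]p → [R][R]p (axiom 4) characterises the transitive frames. R is transitive — valid.
(C) p → [R]⟨R⟩p is axiom B; it is valid on a frame exactly when R is symmetric. R is not symmetric, so not valid.

B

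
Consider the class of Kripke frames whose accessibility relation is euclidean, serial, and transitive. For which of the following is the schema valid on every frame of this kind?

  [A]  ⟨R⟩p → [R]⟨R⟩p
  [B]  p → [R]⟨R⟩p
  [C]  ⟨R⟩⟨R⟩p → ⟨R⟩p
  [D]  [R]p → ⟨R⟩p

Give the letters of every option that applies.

(A) ⟨R⟩p → [R]⟨R⟩p (axiom 5) characterises the euclidean frames. Every such R is euclidean — valid.
(B) p → [R]⟨R⟩p (axiom B) characterises the symmetric frames. Such an R need not be symmetric — not valid.
(C) ⟨R⟩⟨R⟩p → ⟨R⟩p (the dual of axiom 4) characterises the transitive frames. Every such R is transitive — valid.
(D) [R]p → ⟨R⟩p (axiom D) characterises the serial frames. Every such R is serial — valid.

A, C, D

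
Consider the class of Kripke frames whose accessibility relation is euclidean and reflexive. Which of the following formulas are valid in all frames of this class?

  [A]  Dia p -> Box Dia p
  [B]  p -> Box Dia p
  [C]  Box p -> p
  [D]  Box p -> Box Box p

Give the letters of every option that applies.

A, B, C, D

A reflexive euclidean relation is also symmetric (from wRw and wRv the euclidean condition gives vRw) and hence transitive; it is an equivalence relation.
(A) axiom 5: valid iff R is euclidean. Every such R is euclidean — valid.
(B) p -> Box Dia p is axiom B, which corresponds to symmetry. Every such R is symmetric — valid.
(C) Box p -> p is axiom T, which corresponds to reflexivity. Every such R is reflexive — valid.
(D) Box p -> Box Box p (axiom 4) characterises the transitive frames. Every such R is transitive — valid.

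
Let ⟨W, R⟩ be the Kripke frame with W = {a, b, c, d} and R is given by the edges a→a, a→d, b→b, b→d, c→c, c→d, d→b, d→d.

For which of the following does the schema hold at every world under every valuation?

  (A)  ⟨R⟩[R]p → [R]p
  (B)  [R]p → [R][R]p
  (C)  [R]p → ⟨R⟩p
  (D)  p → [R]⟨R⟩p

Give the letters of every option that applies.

R is not symmetric: a R d but not d R a.
R is not transitive: a R d and d R b but not a R b.
R is not euclidean: a R d and a R a but not d R a.
R is serial: every world has an R-successor.
(A) ⟨R⟩[R]p → [R]p is the dual of axiom 5; it is valid on a frame exactly when R is euclidean. R is not euclidean, so not valid.
(B) [R]p → [R][R]p (axiom 4) characterises the transitive frames. R is not transitive — not valid.
(C) axiom D: valid iff R is serial. R is serial — valid.
(D) axiom B: valid iff R is symmetric. R is not symmetric — not valid.

C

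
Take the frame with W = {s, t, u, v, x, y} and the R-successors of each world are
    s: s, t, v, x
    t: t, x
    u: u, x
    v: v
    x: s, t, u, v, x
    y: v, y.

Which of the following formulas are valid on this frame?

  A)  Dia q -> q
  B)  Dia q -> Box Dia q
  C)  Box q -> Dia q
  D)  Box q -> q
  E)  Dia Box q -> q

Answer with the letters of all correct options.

C, D

R is reflexive: each world relates to itself.
R is not symmetric: s R t but not t R s.
R is not euclidean: s R t and s R s but not t R s.
R is serial: every world has an R-successor.
R is not a subset of the identity: s R t with s ≠ t.
(A) Dia q -> q is the converse of T; it holds exactly when R ⊆ identity. Here R ⊄ identity — not valid.
(B) Dia q -> Box Dia q (axiom 5) characterises the euclidean frames. R is not euclidean — not valid.
(C) Box q -> Dia q is axiom D, which corresponds to seriality. R is serial — valid.
(D) Box q -> q is axiom T, which corresponds to reflexivity. R is reflexive — valid.
(E) Dia Box q -> q is the dual of axiom B, which corresponds to symmetry. R is not symmetric — not valid.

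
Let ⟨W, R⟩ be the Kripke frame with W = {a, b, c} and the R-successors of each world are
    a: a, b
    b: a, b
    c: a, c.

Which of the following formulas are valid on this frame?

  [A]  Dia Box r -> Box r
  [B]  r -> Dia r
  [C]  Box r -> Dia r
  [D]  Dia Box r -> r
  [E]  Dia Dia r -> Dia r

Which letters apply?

B, C

R is reflexive: each world relates to itself.
R is not symmetric: c R a but not a R c.
R is not transitive: c R a and a R b but not c R b.
R is not euclidean: c R a and c R c but not a R c.
R is serial: every world has an R-successor.
(A) Dia Box r -> Box r is the dual of axiom 5, which corresponds to the euclidean property. R is not euclidean — not valid.
(B) the dual of axiom T: valid iff R is reflexive. R is reflexive — valid.
(C) Box r -> Dia r (axiom D) characterises the serial frames. R is serial — valid.
(D) Dia Box r -> r is the dual of axiom B, which corresponds to symmetry. R is not symmetric — not valid.
(E) the dual of axiom 4: valid iff R is transitive. R is not transitive — not valid.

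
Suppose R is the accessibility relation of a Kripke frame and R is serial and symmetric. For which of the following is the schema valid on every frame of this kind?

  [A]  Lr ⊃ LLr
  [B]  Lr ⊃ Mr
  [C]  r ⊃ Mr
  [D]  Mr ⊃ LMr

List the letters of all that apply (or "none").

B

(A) axiom 4: valid iff R is transitive. Such an R need not be transitive — not valid.
(B) Lr ⊃ Mr is axiom D, which corresponds to seriality. Every such R is serial — valid.
(C) r ⊃ Mr is the dual of axiom T, which corresponds to reflexivity. Such an R need not be reflexive — not valid.
(D) Mr ⊃ LMr is axiom 5; it is valid on a frame exactly when R is euclidean. Such an R need not be euclidean, so not valid.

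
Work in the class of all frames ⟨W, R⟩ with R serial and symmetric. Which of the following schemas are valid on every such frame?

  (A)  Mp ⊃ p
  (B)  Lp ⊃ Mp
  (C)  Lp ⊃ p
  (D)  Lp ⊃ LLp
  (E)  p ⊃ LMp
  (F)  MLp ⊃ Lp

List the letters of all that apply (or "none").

(A) Mp ⊃ p (the converse of T) corresponds to R being a subset of the identity. Such an R need not be a subset of the identity, so not valid.
(B) Lp ⊃ Mp (axiom D) characterises the serial frames. Every such R is serial — valid.
(C) Lp ⊃ p is axiom T, which corresponds to reflexivity. Such an R need not be reflexive — not valid.
(D) axiom 4: valid iff R is transitive. Such an R need not be transitive — not valid.
(E) p ⊃ LMp (axiom B) characterises the symmetric frames. Every such R is symmetric — valid.
(F) MLp ⊃ Lp (the dual of axiom 5) characterises the euclidean frames. Such an R need not be euclidean — not valid.

B, E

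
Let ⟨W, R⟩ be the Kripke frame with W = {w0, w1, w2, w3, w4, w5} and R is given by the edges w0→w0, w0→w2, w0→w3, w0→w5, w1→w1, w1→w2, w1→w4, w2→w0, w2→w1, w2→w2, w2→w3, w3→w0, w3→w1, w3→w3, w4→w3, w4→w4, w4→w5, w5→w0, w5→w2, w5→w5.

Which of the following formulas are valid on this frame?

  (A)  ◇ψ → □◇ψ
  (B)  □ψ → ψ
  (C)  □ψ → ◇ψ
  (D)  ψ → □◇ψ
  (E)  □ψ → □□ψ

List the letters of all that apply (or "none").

R is reflexive: each world relates to itself.
R is not symmetric: w1 R w4 but not w4 R w1.
R is not transitive: w0 R w2 and w2 R w1 but not w0 R w1.
R is not euclidean: w0 R w2 and w0 R w5 but not w2 R w5.
R is serial: every world has an R-successor.
(A) ◇ψ → □◇ψ is axiom 5; it is valid on a frame exactly when R is euclidean. R is not euclidean, so not valid.
(B) □ψ → ψ is axiom T, which corresponds to reflexivity. R is reflexive — valid.
(C) □ψ → ◇ψ is axiom D; it is valid on a frame exactly when R is serial. R is serial, so valid.
(D) ψ → □◇ψ is axiom B; it is valid on a frame exactly when R is symmetric. R is not symmetric, so not valid.
(E) □ψ → □□ψ (axiom 4) characterises the transitive frames. R is not transitive — not valid.

B, C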